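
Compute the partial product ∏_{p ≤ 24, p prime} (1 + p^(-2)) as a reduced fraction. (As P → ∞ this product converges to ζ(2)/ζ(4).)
∏ = 3394003400000/2252055594789

The primes p ≤ 24 are [2, 3, 5, 7, 11, 13, 17, 19, 23]. For each, (1 + 1/p^2) = (p^2 + 1)/p^2. Multiplying these fractions over p ∈ [2, 3, 5, 7, 11, 13, 17, 19, 23] gives 3394003400000/2252055594789. (In the limit P → ∞ this tends to ζ(2)/ζ(4).)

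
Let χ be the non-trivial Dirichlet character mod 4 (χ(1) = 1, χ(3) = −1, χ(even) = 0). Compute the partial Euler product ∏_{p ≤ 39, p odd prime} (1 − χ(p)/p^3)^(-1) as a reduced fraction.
∏ = 23039676015771696171729025/23777920687809392849977344

The odd primes p ≤ 39 are [3, 5, 7, 11, 13, 17, 19, 23, 29, 31, 37]. For each, χ(p) = 1 if p ≡ 1 mod 4, χ(p) = −1 if p ≡ 3 mod 4. Taking (1 − χ(p)/p^3)^(-1) = p^3/(p^3 − χ(p)): (1 − (-1)/3^3)^(-1) · (1 − (1)/5^3)^(-1) · (1 − (-1)/7^3)^(-1) · (1 − (-1)/11^3)^(-1) · (1 − (1)/13^3)^(-1) · (1 − (1)/17^3)^(-1) · (1 − (-1)/19^3)^(-1) · (1 − (-1)/23^3)^(-1) · (1 − (1)/29^3)^(-1) · (1 − (-1)/31^3)^(-1) · (1 − (1)/37^3)^(-1) = 23039676015771696171729025/23777920687809392849977344.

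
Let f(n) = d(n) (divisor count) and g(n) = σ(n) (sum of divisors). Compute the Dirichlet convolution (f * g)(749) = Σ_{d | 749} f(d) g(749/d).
(d * σ)(749) = 1100

Divisors of 749: [1, 7, 107, 749]. For each d | 749:
  d = 1: d(1) · σ(749/1) = 1 · 864 = 864
  d = 7: d(7) · σ(749/7) = 2 · 108 = 216
  d = 107: d(107) · σ(749/107) = 2 · 8 = 16
  d = 749: d(749) · σ(749/749) = 4 · 1 = 4
Summing: (d * σ)(749) = 864 + 216 + 16 + 4 = 1100.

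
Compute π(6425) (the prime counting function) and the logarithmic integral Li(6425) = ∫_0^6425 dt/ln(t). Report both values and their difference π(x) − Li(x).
π(6425) = 835;  Li(6425) ≈ 849.07;  π(x) − Li(x) ≈ -14.07.

Direct count of primes ≤ 6425 gives π(6425) = 835. Numerical evaluation of the logarithmic integral gives Li(6425) ≈ 849.07. The difference π(x) − Li(x) ≈ -14.07 is typically negative for small/moderate x (Li(x) overestimates), though Littlewood's theorem shows this sign changes infinitely often.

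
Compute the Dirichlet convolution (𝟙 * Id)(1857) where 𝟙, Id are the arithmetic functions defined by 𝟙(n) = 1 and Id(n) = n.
(𝟙 * Id)(1857) = 2480

Divisors of 1857: [1, 3, 619, 1857]. For each d | 1857:
  d = 1: 𝟙(1) · Id(1857/1) = 1 · 1857 = 1857
  d = 3: 𝟙(3) · Id(1857/3) = 1 · 619 = 619
  d = 619: 𝟙(619) · Id(1857/619) = 1 · 3 = 3
  d = 1857: 𝟙(1857) · Id(1857/1857) = 1 · 1 = 1
Summing: (𝟙 * Id)(1857) = 1857 + 619 + 3 + 1 = 2480.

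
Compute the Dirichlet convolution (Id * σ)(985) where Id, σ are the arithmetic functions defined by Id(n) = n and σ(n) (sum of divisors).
(Id * σ)(985) = 4345

Divisors of 985: [1, 5, 197, 985]. For each d | 985:
  d = 1: Id(1) · σ(985/1) = 1 · 1188 = 1188
  d = 5: Id(5) · σ(985/5) = 5 · 198 = 990
  d = 197: Id(197) · σ(985/197) = 197 · 6 = 1182
  d = 985: Id(985) · σ(985/985) = 985 · 1 = 985
Summing: (Id * σ)(985) = 1188 + 990 + 1182 + 985 = 4345.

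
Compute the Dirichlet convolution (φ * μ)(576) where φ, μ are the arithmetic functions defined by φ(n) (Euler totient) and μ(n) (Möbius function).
(φ * μ)(576) = 64

Divisors of 576: [1, 2, 3, 4, 6, 8, 9, 12, 16, 18, 24, 32, 36, 48, 64, 72, 96, 144, 192, 288, 576]. For each d | 576:
  d = 1: φ(1) · μ(576/1) = 1 · 0 = 0
  d = 2: φ(2) · μ(576/2) = 1 · 0 = 0
  d = 3: φ(3) · μ(576/3) = 2 · 0 = 0
  d = 4: φ(4) · μ(576/4) = 2 · 0 = 0
  d = 6: φ(6) · μ(576/6) = 2 · 0 = 0
  d = 8: φ(8) · μ(576/8) = 4 · 0 = 0
  d = 9: φ(9) · μ(576/9) = 6 · 0 = 0
  d = 12: φ(12) · μ(576/12) = 4 · 0 = 0
  d = 16: φ(16) · μ(576/16) = 8 · 0 = 0
  d = 18: φ(18) · μ(576/18) = 6 · 0 = 0
  d = 24: φ(24) · μ(576/24) = 8 · 0 = 0
  d = 32: φ(32) · μ(576/32) = 16 · 0 = 0
  d = 36: φ(36) · μ(576/36) = 12 · 0 = 0
  d = 48: φ(48) · μ(576/48) = 16 · 0 = 0
  d = 64: φ(64) · μ(576/64) = 32 · 0 = 0
  d = 72: φ(72) · μ(576/72) = 24 · 0 = 0
  d = 96: φ(96) · μ(576/96) = 32 · 1 = 32
  d = 144: φ(144) · μ(576/144) = 48 · 0 = 0
  d = 192: φ(192) · μ(576/192) = 64 · -1 = -64
  d = 288: φ(288) · μ(576/288) = 96 · -1 = -96
  d = 576: φ(576) · μ(576/576) = 192 · 1 = 192
Summing: (φ * μ)(576) = 0 + 0 + 0 + 0 + 0 + 0 + 0 + 0 + 0 + 0 + 0 + 0 + 0 + 0 + 0 + 0 + 32 + 0 + -64 + -96 + 192 = 64.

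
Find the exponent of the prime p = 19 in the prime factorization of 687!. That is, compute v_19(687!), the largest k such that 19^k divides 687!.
v_19(687!) = 37

Legendre's formula: v_p(n!) = Σ_{k ≥ 1} ⌊n / p^k⌋. For p = 19, n = 687, the terms are:
  ⌊687/19^1⌋ = ⌊687/19⌋ = 36
  ⌊687/19^2⌋ = ⌊687/361⌋ = 1
(the next term ⌊687/19^3⌋ = 0, terminating the sum). Summing: v_19(687!) = 36 + 1 = 37.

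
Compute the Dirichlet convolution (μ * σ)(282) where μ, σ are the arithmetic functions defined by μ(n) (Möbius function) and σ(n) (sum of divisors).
(μ * σ)(282) = 282

Divisors of 282: [1, 2, 3, 6, 47, 94, 141, 282]. For each d | 282:
  d = 1: μ(1) · σ(282/1) = 1 · 576 = 576
  d = 2: μ(2) · σ(282/2) = -1 · 192 = -192
  d = 3: μ(3) · σ(282/3) = -1 · 144 = -144
  d = 6: μ(6) · σ(282/6) = 1 · 48 = 48
  d = 47: μ(47) · σ(282/47) = -1 · 12 = -12
  d = 94: μ(94) · σ(282/94) = 1 · 4 = 4
  d = 141: μ(141) · σ(282/141) = 1 · 3 = 3
  d = 282: μ(282) · σ(282/282) = -1 · 1 = -1
Summing: (μ * σ)(282) = 576 + -192 + -144 + 48 + -12 + 4 + 3 + -1 = 282.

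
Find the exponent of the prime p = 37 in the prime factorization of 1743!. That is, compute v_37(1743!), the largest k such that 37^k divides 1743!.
v_37(1743!) = 48

Legendre's formula: v_p(n!) = Σ_{k ≥ 1} ⌊n / p^k⌋. For p = 37, n = 1743, the terms are:
  ⌊1743/37^1⌋ = ⌊1743/37⌋ = 47
  ⌊1743/37^2⌋ = ⌊1743/1369⌋ = 1
(the next term ⌊1743/37^3⌋ = 0, terminating the sum). Summing: v_37(1743!) = 47 + 1 = 48.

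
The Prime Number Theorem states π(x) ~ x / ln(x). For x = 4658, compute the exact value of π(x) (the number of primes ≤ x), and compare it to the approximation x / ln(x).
π(4658) = 630;  x/ln(x) ≈ 551.48;  relative error ≈ 12.46%.

Directly count primes up to 4658: π(4658) = 630. The PNT approximation gives 4658/ln(4658) ≈ 4658/8.44634 ≈ 551.48. Relative error (π(x) − x/ln(x)) / π(x) ≈ 12.46%; the approximation is known to undercount slightly (Li(x) is a better estimate).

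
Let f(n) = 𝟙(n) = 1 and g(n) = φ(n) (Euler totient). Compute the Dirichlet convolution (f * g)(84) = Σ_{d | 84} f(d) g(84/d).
(𝟙 * φ)(84) = 84

Divisors of 84: [1, 2, 3, 4, 6, 7, 12, 14, 21, 28, 42, 84]. For each d | 84:
  d = 1: 𝟙(1) · φ(84/1) = 1 · 24 = 24
  d = 2: 𝟙(2) · φ(84/2) = 1 · 12 = 12
  d = 3: 𝟙(3) · φ(84/3) = 1 · 12 = 12
  d = 4: 𝟙(4) · φ(84/4) = 1 · 12 = 12
  d = 6: 𝟙(6) · φ(84/6) = 1 · 6 = 6
  d = 7: 𝟙(7) · φ(84/7) = 1 · 4 = 4
  d = 12: 𝟙(12) · φ(84/12) = 1 · 6 = 6
  d = 14: 𝟙(14) · φ(84/14) = 1 · 2 = 2
  d = 21: 𝟙(21) · φ(84/21) = 1 · 2 = 2
  d = 28: 𝟙(28) · φ(84/28) = 1 · 2 = 2
  d = 42: 𝟙(42) · φ(84/42) = 1 · 1 = 1
  d = 84: 𝟙(84) · φ(84/84) = 1 · 1 = 1
Summing: (𝟙 * φ)(84) = 24 + 12 + 12 + 12 + 6 + 4 + 6 + 2 + 2 + 2 + 1 + 1 = 84.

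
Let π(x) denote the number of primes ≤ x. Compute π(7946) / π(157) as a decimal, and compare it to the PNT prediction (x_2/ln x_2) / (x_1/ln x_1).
π(7946)/π(157) = 1003/37 ≈ 27.1081;  PNT prediction ≈ 28.4958.

π(157) = 37 and π(7946) = 1003, so π(7946)/π(157) ≈ 27.1081. The PNT-predicted ratio is (7946/ln(7946)) / (157/ln(157)) ≈ 28.4958. The two agree to within a few percent, as expected.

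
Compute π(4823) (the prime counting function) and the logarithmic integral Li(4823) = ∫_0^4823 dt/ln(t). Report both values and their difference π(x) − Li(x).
π(4823) = 649;  Li(4823) ≈ 663.46;  π(x) − Li(x) ≈ -14.46.

Direct count of primes ≤ 4823 gives π(4823) = 649. Numerical evaluation of the logarithmic integral gives Li(4823) ≈ 663.46. The difference π(x) − Li(x) ≈ -14.46 is typically negative for small/moderate x (Li(x) overestimates), though Littlewood's theorem shows this sign changes infinitely often.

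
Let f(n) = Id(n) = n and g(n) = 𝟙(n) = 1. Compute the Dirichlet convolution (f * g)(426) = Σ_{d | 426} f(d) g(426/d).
(Id * 𝟙)(426) = 864

Divisors of 426: [1, 2, 3, 6, 71, 142, 213, 426]. For each d | 426:
  d = 1: Id(1) · 𝟙(426/1) = 1 · 1 = 1
  d = 2: Id(2) · 𝟙(426/2) = 2 · 1 = 2
  d = 3: Id(3) · 𝟙(426/3) = 3 · 1 = 3
  d = 6: Id(6) · 𝟙(426/6) = 6 · 1 = 6
  d = 71: Id(71) · 𝟙(426/71) = 71 · 1 = 71
  d = 142: Id(142) · 𝟙(426/142) = 142 · 1 = 142
  d = 213: Id(213) · 𝟙(426/213) = 213 · 1 = 213
  d = 426: Id(426) · 𝟙(426/426) = 426 · 1 = 426
Summing: (Id * 𝟙)(426) = 1 + 2 + 3 + 6 + 71 + 142 + 213 + 426 = 864.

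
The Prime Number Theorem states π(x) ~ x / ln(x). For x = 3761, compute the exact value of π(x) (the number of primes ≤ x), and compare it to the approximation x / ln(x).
π(3761) = 523;  x/ln(x) ≈ 456.85;  relative error ≈ 12.65%.

Directly count primes up to 3761: π(3761) = 523. The PNT approximation gives 3761/ln(3761) ≈ 3761/8.23244 ≈ 456.85. Relative error (π(x) − x/ln(x)) / π(x) ≈ 12.65%; the approximation is known to undercount slightly (Li(x) is a better estimate).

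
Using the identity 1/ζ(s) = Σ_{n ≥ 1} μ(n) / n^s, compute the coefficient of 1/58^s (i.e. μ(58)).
μ(58) = 1

Factor n = 58 = 2 · 29. μ(n) = 0 if any exponent ≥ 2 (not squarefree); otherwise μ(n) = (−1)^{ω(n)} where ω(n) is the number of distinct prime factors. Applying: μ(58) = 1.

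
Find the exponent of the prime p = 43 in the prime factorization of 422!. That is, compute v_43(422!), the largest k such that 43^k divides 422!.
v_43(422!) = 9

Legendre's formula: v_p(n!) = Σ_{k ≥ 1} ⌊n / p^k⌋. For p = 43, n = 422, the terms are:
  ⌊422/43^1⌋ = ⌊422/43⌋ = 9
(the next term ⌊422/43^2⌋ = 0, terminating the sum). Summing: v_43(422!) = 9 = 9.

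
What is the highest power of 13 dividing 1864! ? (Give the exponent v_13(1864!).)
v_13(1864!) = 154

Legendre's formula: v_p(n!) = Σ_{k ≥ 1} ⌊n / p^k⌋. For p = 13, n = 1864, the terms are:
  ⌊1864/13^1⌋ = ⌊1864/13⌋ = 143
  ⌊1864/13^2⌋ = ⌊1864/169⌋ = 11
(the next term ⌊1864/13^3⌋ = 0, terminating the sum). Summing: v_13(1864!) = 143 + 11 = 154.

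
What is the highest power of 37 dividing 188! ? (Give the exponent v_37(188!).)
v_37(188!) = 5

Legendre's formula: v_p(n!) = Σ_{k ≥ 1} ⌊n / p^k⌋. For p = 37, n = 188, the terms are:
  ⌊188/37^1⌋ = ⌊188/37⌋ = 5
(the next term ⌊188/37^2⌋ = 0, terminating the sum). Summing: v_37(188!) = 5 = 5.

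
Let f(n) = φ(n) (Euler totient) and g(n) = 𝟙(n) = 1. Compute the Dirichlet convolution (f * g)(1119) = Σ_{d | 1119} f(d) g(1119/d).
(φ * 𝟙)(1119) = 1119

Divisors of 1119: [1, 3, 373, 1119]. For each d | 1119:
  d = 1: φ(1) · 𝟙(1119/1) = 1 · 1 = 1
  d = 3: φ(3) · 𝟙(1119/3) = 2 · 1 = 2
  d = 373: φ(373) · 𝟙(1119/373) = 372 · 1 = 372
  d = 1119: φ(1119) · 𝟙(1119/1119) = 744 · 1 = 744
Summing: (φ * 𝟙)(1119) = 1 + 2 + 372 + 744 = 1119.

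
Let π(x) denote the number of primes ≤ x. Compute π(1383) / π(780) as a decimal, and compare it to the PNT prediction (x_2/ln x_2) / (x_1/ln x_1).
π(1383)/π(780) = 221/137 ≈ 1.6131;  PNT prediction ≈ 1.6327.

π(780) = 137 and π(1383) = 221, so π(1383)/π(780) ≈ 1.6131. The PNT-predicted ratio is (1383/ln(1383)) / (780/ln(780)) ≈ 1.6327. The two agree to within a few percent, as expected.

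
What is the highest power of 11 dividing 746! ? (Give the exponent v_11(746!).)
v_11(746!) = 73

Legendre's formula: v_p(n!) = Σ_{k ≥ 1} ⌊n / p^k⌋. For p = 11, n = 746, the terms are:
  ⌊746/11^1⌋ = ⌊746/11⌋ = 67
  ⌊746/11^2⌋ = ⌊746/121⌋ = 6
(the next term ⌊746/11^3⌋ = 0, terminating the sum). Summing: v_11(746!) = 67 + 6 = 73.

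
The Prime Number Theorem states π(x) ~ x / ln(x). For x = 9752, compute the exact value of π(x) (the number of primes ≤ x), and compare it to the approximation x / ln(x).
π(9752) = 1203;  x/ln(x) ≈ 1061.70;  relative error ≈ 11.75%.

Directly count primes up to 9752: π(9752) = 1203. The PNT approximation gives 9752/ln(9752) ≈ 9752/9.18523 ≈ 1061.70. Relative error (π(x) − x/ln(x)) / π(x) ≈ 11.75%; the approximation is known to undercount slightly (Li(x) is a better estimate).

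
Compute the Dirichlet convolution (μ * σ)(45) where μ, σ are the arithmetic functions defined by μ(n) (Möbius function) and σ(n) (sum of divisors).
(μ * σ)(45) = 45

Divisors of 45: [1, 3, 5, 9, 15, 45]. For each d | 45:
  d = 1: μ(1) · σ(45/1) = 1 · 78 = 78
  d = 3: μ(3) · σ(45/3) = -1 · 24 = -24
  d = 5: μ(5) · σ(45/5) = -1 · 13 = -13
  d = 9: μ(9) · σ(45/9) = 0 · 6 = 0
  d = 15: μ(15) · σ(45/15) = 1 · 4 = 4
  d = 45: μ(45) · σ(45/45) = 0 · 1 = 0
Summing: (μ * σ)(45) = 78 + -24 + -13 + 0 + 4 + 0 = 45.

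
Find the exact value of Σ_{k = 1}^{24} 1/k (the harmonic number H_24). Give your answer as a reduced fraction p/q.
H_24 = 1347822955/356948592

Direct summation: H_24 = 1 + 1/2 + ... + 1/24. The least common denominator is lcm(1, ..., 24) = 5354228880; over this denominator the numerator is 5354228880 + 2677114440 + 1784742960 + 1338557220 + 1070845776 + 892371480 + 764889840 + 669278610 + 594914320 + 535422888 + 486748080 + 446185740 + 411863760 + 382444920 + 356948592 + 334639305 + 314954640 + 297457160 + 281801520 + 267711444 + 254963280 + 243374040 + 232792560 + 223092870 = 20217344325, so H_24 = 20217344325/5354228880; reducing by gcd(20217344325, 5354228880) = 15 gives 1347822955/356948592 ≈ 3.77596. (The PNT-adjacent estimate ln(24) + γ ≈ 3.75527 matches within O(1/n).)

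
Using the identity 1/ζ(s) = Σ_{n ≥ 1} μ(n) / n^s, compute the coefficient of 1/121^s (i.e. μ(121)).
μ(121) = 0

Factor n = 121 = 11^2. μ(n) = 0 if any exponent ≥ 2 (not squarefree); otherwise μ(n) = (−1)^{ω(n)} where ω(n) is the number of distinct prime factors. Applying: μ(121) = 0.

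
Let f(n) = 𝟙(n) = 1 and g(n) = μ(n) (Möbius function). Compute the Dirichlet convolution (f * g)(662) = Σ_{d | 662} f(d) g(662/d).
(𝟙 * μ)(662) = 0

Divisors of 662: [1, 2, 331, 662]. For each d | 662:
  d = 1: 𝟙(1) · μ(662/1) = 1 · 1 = 1
  d = 2: 𝟙(2) · μ(662/2) = 1 · -1 = -1
  d = 331: 𝟙(331) · μ(662/331) = 1 · -1 = -1
  d = 662: 𝟙(662) · μ(662/662) = 1 · 1 = 1
Summing: (𝟙 * μ)(662) = 1 + -1 + -1 + 1 = 0.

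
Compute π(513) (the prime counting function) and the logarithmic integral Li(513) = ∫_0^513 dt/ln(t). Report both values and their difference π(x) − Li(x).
π(513) = 97;  Li(513) ≈ 103.88;  π(x) − Li(x) ≈ -6.88.

Direct count of primes ≤ 513 gives π(513) = 97. Numerical evaluation of the logarithmic integral gives Li(513) ≈ 103.88. The difference π(x) − Li(x) ≈ -6.88 is typically negative for small/moderate x (Li(x) overestimates), though Littlewood's theorem shows this sign changes infinitely often.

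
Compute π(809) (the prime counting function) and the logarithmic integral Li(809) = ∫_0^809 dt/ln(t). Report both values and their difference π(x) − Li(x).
π(809) = 140;  Li(809) ≈ 149.54;  π(x) − Li(x) ≈ -9.54.

Direct count of primes ≤ 809 gives π(809) = 140. Numerical evaluation of the logarithmic integral gives Li(809) ≈ 149.54. The difference π(x) − Li(x) ≈ -9.54 is typically negative for small/moderate x (Li(x) overestimates), though Littlewood's theorem shows this sign changes infinitely often.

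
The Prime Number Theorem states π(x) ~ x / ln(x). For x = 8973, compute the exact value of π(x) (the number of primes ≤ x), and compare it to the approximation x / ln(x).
π(8973) = 1116;  x/ln(x) ≈ 985.83;  relative error ≈ 11.66%.

Directly count primes up to 8973: π(8973) = 1116. The PNT approximation gives 8973/ln(8973) ≈ 8973/9.10198 ≈ 985.83. Relative error (π(x) − x/ln(x)) / π(x) ≈ 11.66%; the approximation is known to undercount slightly (Li(x) is a better estimate).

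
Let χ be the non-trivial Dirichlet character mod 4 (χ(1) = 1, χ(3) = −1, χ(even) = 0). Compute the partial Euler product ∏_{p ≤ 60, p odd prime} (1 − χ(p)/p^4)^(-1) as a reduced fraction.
∏ = 183445748413257490575399266073534557279290897400455519407927913/185496494900685179853577258476392044643206802826790649934643200

The odd primes p ≤ 60 are [3, 5, 7, 11, 13, 17, 19, 23, 29, 31, 37, 41, 43, 47, 53, 59]. For each, χ(p) = 1 if p ≡ 1 mod 4, χ(p) = −1 if p ≡ 3 mod 4. Taking (1 − χ(p)/p^4)^(-1) = p^4/(p^4 − χ(p)): (1 − (-1)/3^4)^(-1) · (1 − (1)/5^4)^(-1) · (1 − (-1)/7^4)^(-1) · (1 − (-1)/11^4)^(-1) · (1 − (1)/13^4)^(-1) · (1 − (1)/17^4)^(-1) · (1 − (-1)/19^4)^(-1) · (1 − (-1)/23^4)^(-1) · (1 − (1)/29^4)^(-1) · (1 − (-1)/31^4)^(-1) · (1 − (1)/37^4)^(-1) · (1 − (1)/41^4)^(-1) · (1 − (-1)/43^4)^(-1) · (1 − (-1)/47^4)^(-1) · (1 − (1)/53^4)^(-1) · (1 − (-1)/59^4)^(-1) = 183445748413257490575399266073534557279290897400455519407927913/185496494900685179853577258476392044643206802826790649934643200.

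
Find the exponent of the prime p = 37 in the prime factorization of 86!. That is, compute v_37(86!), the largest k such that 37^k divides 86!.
v_37(86!) = 2

Legendre's formula: v_p(n!) = Σ_{k ≥ 1} ⌊n / p^k⌋. For p = 37, n = 86, the terms are:
  ⌊86/37^1⌋ = ⌊86/37⌋ = 2
(the next term ⌊86/37^2⌋ = 0, terminating the sum). Summing: v_37(86!) = 2 = 2.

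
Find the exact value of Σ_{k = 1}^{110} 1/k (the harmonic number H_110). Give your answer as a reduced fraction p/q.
H_110 = 812425573941376284756780362571245808659649778037/153803387341307877636928566091115101174034840640

Direct summation: H_110 = 1 + 1/2 + ... + 1/110. The least common denominator is lcm(1, ..., 110) = 8459186303771933270031071135011330564571916235200; over this denominator the numerator is 8459186303771933270031071135011330564571916235200 + 4229593151885966635015535567505665282285958117600 + 2819728767923977756677023711670443521523972078400 + 2114796575942983317507767783752832641142979058800 + 1691837260754386654006214227002266112914383247040 + 1409864383961988878338511855835221760761986039200 + 1208455186253133324290153019287332937795988033600 + 1057398287971491658753883891876416320571489529400 + 939909589307992585559007903890147840507990692800 + 845918630377193327003107113501133056457191623520 + 769016936706539388184642830455575505870174203200 + 704932191980994439169255927917610880380993019600 + 650706638751687174617774702693179274197839710400 + 604227593126566662145076509643666468897994016800 + 563945753584795551335404742334088704304794415680 + 528699143985745829376941945938208160285744764700 + 497599194339525486472415949118313562621877425600 + 469954794653996292779503951945073920253995346400 + 445220331777470172106898480790070029714311380800 + 422959315188596663501553556750566528228595811760 + 402818395417711108096717673095777645931996011200 + 384508468353269694092321415227787752935087101600 + 367790708859649272610046571087449154981387662400 + 352466095990497219584627963958805440190496509800 + 338367452150877330801242845400453222582876649408 + 325353319375843587308887351346589637098919855200 + 313303196435997528519669301296715946835996897600 + 302113796563283331072538254821833234448997008400 + 291696079440411492070036935690045881536962628800 + 281972876792397775667702371167044352152397207840 + 272876977541030105484873262419720340792642459200 + 264349571992872914688470972969104080142872382350 + 256338978902179796061547610151858501956724734400 + 248799597169762743236207974559156781310938712800 + 241691037250626664858030603857466587559197606720 + 234977397326998146389751975972536960126997673200 + 228626656858700899190028949594900826069511249600 + 222610165888735086053449240395035014857155690400 + 216902212917229058205924900897726424732613236800 + 211479657594298331750776778375283264114297905880 + 206321617165169104147099295975886111331022347200 + 201409197708855554048358836547888822965998005600 + 196725262878417052791420258953751873594695726400 + 192254234176634847046160707613893876467543550800 + 187981917861598517111801580778029568101598138560 + 183895354429824636305023285543724577490693831200 + 179982687314296452553852577340666607756849281600 + 176233047995248609792313981979402720095248254900 + 172636455179019046327164717041047562542284004800 + 169183726075438665400621422700226611291438324704 + 165866398113175162157471983039437854207292475200 + 162676659687921793654443675673294818549459927600 + 159607288750413835283605115754930765369281438400 + 156651598217998764259834650648357973417998448800 + 153803387341307877636928566091115101174034840640 + 151056898281641665536269127410916617224498504200 + 148406777259156724035632826930023343238103793600 + 145848039720205746035018467845022940768481314400 + 143376039046981919831035103983242890924947732800 + 140986438396198887833851185583522176076198603920 + 138675185307736610984115920246087386304457643200 + 136438488770515052742436631209860170396321229600 + 134272798472570369365572557698592548643998670400 + 132174785996436457344235486484552040071436191175 + 130141327750337434923554940538635854839567942080 + 128169489451089898030773805075929250978362367200 + 126256511996596018955687628880766127829431585600 + 124399798584881371618103987279578390655469356400 + 122596902953216424203348857029149718327129220800 + 120845518625313332429015301928733293779598803360 + 119143469067210327746916494859314514993970651200 + 117488698663499073194875987986268480063498836600 + 115879264435231962603165358013853843350300222400 + 114313328429350449595014474797450413034755624800 + 112789150716959110267080948466817740860958883136 + 111305082944367543026724620197517507428577845200 + 109859562386648484026377547207939357981453457600 + 108451106458614529102962450448863212366306618400 + 107078307642682699620646470063434564108505268800 + 105739828797149165875388389187641632057148952940 + 104434398811999176173223100432238648945332299200 + 103160808582584552073549647987943055665511173600 + 101917907274360641807603266686883500777974894400 + 100704598854427777024179418273944411482999002800 + 99519838867905097294483189823662712524375485120 + 98362631439208526395710129476875936797347863200 + 97232026480137164023345645230015293845654209600 + 96127117088317423523080353806946938233771775400 + 95047037121032958090236754325970006343504676800 + 93990958930799258555900790389014784050799069280 + 92958091250241024945396386099025610599691387200 + 91947677214912318152511642771862288745346915600 + 90958992513676701828291087473240113597547486400 + 89991343657148226276926288670333303878424640800 + 89044066355494034421379696158014005942862276160 + 88116523997624304896156990989701360047624127450 + 87208106224452920309598671494962170768782641600 + 86318227589509523163582358520523781271142002400 + 85446326300726598687182536717286167318908244800 + 84591863037719332700310711350113305645719162352 + 83754319839326071980505654802092381827444715200 + 82933199056587581078735991519718927103646237600 + 82128022366717798738165739174867287034678798400 + 81338329843960896827221837836647409274729963800 + 80563679083542221619343534619155529186399202240 + 79803644375206917641802557877465382684640719200 + 79057815923102180093748328364591874435251553600 + 78325799108999382129917325324178986708999224400 + 77607213796072782293863037935883766647448772800 + 76901693670653938818464283045557550587017420320 = 44683406566775695661622919941418519476280737792035, so H_110 = 44683406566775695661622919941418519476280737792035/8459186303771933270031071135011330564571916235200; reducing by gcd(44683406566775695661622919941418519476280737792035, 8459186303771933270031071135011330564571916235200) = 55 gives 812425573941376284756780362571245808659649778037/153803387341307877636928566091115101174034840640 ≈ 5.28223. (The PNT-adjacent estimate ln(110) + γ ≈ 5.27770 matches within O(1/n).)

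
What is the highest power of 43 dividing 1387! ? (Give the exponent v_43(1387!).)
v_43(1387!) = 32

Legendre's formula: v_p(n!) = Σ_{k ≥ 1} ⌊n / p^k⌋. For p = 43, n = 1387, the terms are:
  ⌊1387/43^1⌋ = ⌊1387/43⌋ = 32
(the next term ⌊1387/43^2⌋ = 0, terminating the sum). Summing: v_43(1387!) = 32 = 32.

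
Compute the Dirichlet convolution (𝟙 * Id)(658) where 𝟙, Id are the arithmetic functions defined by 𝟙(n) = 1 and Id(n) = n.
(𝟙 * Id)(658) = 1152

Divisors of 658: [1, 2, 7, 14, 47, 94, 329, 658]. For each d | 658:
  d = 1: 𝟙(1) · Id(658/1) = 1 · 658 = 658
  d = 2: 𝟙(2) · Id(658/2) = 1 · 329 = 329
  d = 7: 𝟙(7) · Id(658/7) = 1 · 94 = 94
  d = 14: 𝟙(14) · Id(658/14) = 1 · 47 = 47
  d = 47: 𝟙(47) · Id(658/47) = 1 · 14 = 14
  d = 94: 𝟙(94) · Id(658/94) = 1 · 7 = 7
  d = 329: 𝟙(329) · Id(658/329) = 1 · 2 = 2
  d = 658: 𝟙(658) · Id(658/658) = 1 · 1 = 1
Summing: (𝟙 * Id)(658) = 658 + 329 + 94 + 47 + 14 + 7 + 2 + 1 = 1152.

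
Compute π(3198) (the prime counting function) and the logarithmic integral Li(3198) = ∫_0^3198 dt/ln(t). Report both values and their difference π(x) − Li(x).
π(3198) = 452;  Li(3198) ≈ 467.39;  π(x) − Li(x) ≈ -15.39.

Direct count of primes ≤ 3198 gives π(3198) = 452. Numerical evaluation of the logarithmic integral gives Li(3198) ≈ 467.39. The difference π(x) − Li(x) ≈ -15.39 is typically negative for small/moderate x (Li(x) overestimates), though Littlewood's theorem shows this sign changes infinitely often.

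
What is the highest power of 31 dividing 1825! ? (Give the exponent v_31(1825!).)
v_31(1825!) = 59

Legendre's formula: v_p(n!) = Σ_{k ≥ 1} ⌊n / p^k⌋. For p = 31, n = 1825, the terms are:
  ⌊1825/31^1⌋ = ⌊1825/31⌋ = 58
  ⌊1825/31^2⌋ = ⌊1825/961⌋ = 1
(the next term ⌊1825/31^3⌋ = 0, terminating the sum). Summing: v_31(1825!) = 58 + 1 = 59.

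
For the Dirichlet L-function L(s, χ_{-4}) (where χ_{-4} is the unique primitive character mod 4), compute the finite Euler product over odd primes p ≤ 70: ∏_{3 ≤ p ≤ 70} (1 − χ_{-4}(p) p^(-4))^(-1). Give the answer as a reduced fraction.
∏ = 1651066280281380138536686837541579766361280941939967829361597654494040671703/1669523570694536178861740034086625672835197425049896317943747132528787456000

The odd primes p ≤ 70 are [3, 5, 7, 11, 13, 17, 19, 23, 29, 31, 37, 41, 43, 47, 53, 59, 61, 67]. For each, χ(p) = 1 if p ≡ 1 mod 4, χ(p) = −1 if p ≡ 3 mod 4. Taking (1 − χ(p)/p^4)^(-1) = p^4/(p^4 − χ(p)): (1 − (-1)/3^4)^(-1) · (1 − (1)/5^4)^(-1) · (1 − (-1)/7^4)^(-1) · (1 − (-1)/11^4)^(-1) · (1 − (1)/13^4)^(-1) · (1 − (1)/17^4)^(-1) · (1 − (-1)/19^4)^(-1) · (1 − (-1)/23^4)^(-1) · (1 − (1)/29^4)^(-1) · (1 − (-1)/31^4)^(-1) · (1 − (1)/37^4)^(-1) · (1 − (1)/41^4)^(-1) · (1 − (-1)/43^4)^(-1) · (1 − (-1)/47^4)^(-1) · (1 − (1)/53^4)^(-1) · (1 − (-1)/59^4)^(-1) · (1 − (1)/61^4)^(-1) · (1 − (-1)/67^4)^(-1) = 1651066280281380138536686837541579766361280941939967829361597654494040671703/1669523570694536178861740034086625672835197425049896317943747132528787456000.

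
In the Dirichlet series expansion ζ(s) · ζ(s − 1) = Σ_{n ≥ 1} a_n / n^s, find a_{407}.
σ(407) = 456

In the product (Σ m^0/m^s)(Σ k / k^s) = Σ (Σ_{d | n} d) / n^s, the coefficient of 1/n^s is σ(n) = Σ_{d | n} d. For n = 407, divisors are [1, 11, 37, 407]; summing: σ(407) = 456.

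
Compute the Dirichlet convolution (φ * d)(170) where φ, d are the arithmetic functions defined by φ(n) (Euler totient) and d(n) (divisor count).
(φ * d)(170) = 324

Divisors of 170: [1, 2, 5, 10, 17, 34, 85, 170]. For each d | 170:
  d = 1: φ(1) · d(170/1) = 1 · 8 = 8
  d = 2: φ(2) · d(170/2) = 1 · 4 = 4
  d = 5: φ(5) · d(170/5) = 4 · 4 = 16
  d = 10: φ(10) · d(170/10) = 4 · 2 = 8
  d = 17: φ(17) · d(170/17) = 16 · 4 = 64
  d = 34: φ(34) · d(170/34) = 16 · 2 = 32
  d = 85: φ(85) · d(170/85) = 64 · 2 = 128
  d = 170: φ(170) · d(170/170) = 64 · 1 = 64
Summing: (φ * d)(170) = 8 + 4 + 16 + 8 + 64 + 32 + 128 + 64 = 324.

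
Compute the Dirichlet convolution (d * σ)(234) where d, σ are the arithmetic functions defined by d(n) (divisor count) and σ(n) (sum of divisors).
(d * σ)(234) = 1920

Divisors of 234: [1, 2, 3, 6, 9, 13, 18, 26, 39, 78, 117, 234]. For each d | 234:
  d = 1: d(1) · σ(234/1) = 1 · 546 = 546
  d = 2: d(2) · σ(234/2) = 2 · 182 = 364
  d = 3: d(3) · σ(234/3) = 2 · 168 = 336
  d = 6: d(6) · σ(234/6) = 4 · 56 = 224
  d = 9: d(9) · σ(234/9) = 3 · 42 = 126
  d = 13: d(13) · σ(234/13) = 2 · 39 = 78
  d = 18: d(18) · σ(234/18) = 6 · 14 = 84
  d = 26: d(26) · σ(234/26) = 4 · 13 = 52
  d = 39: d(39) · σ(234/39) = 4 · 12 = 48
  d = 78: d(78) · σ(234/78) = 8 · 4 = 32
  d = 117: d(117) · σ(234/117) = 6 · 3 = 18
  d = 234: d(234) · σ(234/234) = 12 · 1 = 12
Summing: (d * σ)(234) = 546 + 364 + 336 + 224 + 126 + 78 + 84 + 52 + 48 + 32 + 18 + 12 = 1920.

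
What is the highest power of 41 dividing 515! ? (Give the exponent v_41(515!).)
v_41(515!) = 12

Legendre's formula: v_p(n!) = Σ_{k ≥ 1} ⌊n / p^k⌋. For p = 41, n = 515, the terms are:
  ⌊515/41^1⌋ = ⌊515/41⌋ = 12
(the next term ⌊515/41^2⌋ = 0, terminating the sum). Summing: v_41(515!) = 12 = 12.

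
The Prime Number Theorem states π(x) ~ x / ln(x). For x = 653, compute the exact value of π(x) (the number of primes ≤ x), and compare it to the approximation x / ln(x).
π(653) = 119;  x/ln(x) ≈ 100.75;  relative error ≈ 15.34%.

Directly count primes up to 653: π(653) = 119. The PNT approximation gives 653/ln(653) ≈ 653/6.48158 ≈ 100.75. Relative error (π(x) − x/ln(x)) / π(x) ≈ 15.34%; the approximation is known to undercount slightly (Li(x) is a better estimate).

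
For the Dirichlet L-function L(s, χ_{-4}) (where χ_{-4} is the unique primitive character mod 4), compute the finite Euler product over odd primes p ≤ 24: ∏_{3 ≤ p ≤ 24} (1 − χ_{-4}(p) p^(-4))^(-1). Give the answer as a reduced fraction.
∏ = 2907090265708363109850475/2939590979896221115088896

The odd primes p ≤ 24 are [3, 5, 7, 11, 13, 17, 19, 23]. For each, χ(p) = 1 if p ≡ 1 mod 4, χ(p) = −1 if p ≡ 3 mod 4. Taking (1 − χ(p)/p^4)^(-1) = p^4/(p^4 − χ(p)): (1 − (-1)/3^4)^(-1) · (1 − (1)/5^4)^(-1) · (1 − (-1)/7^4)^(-1) · (1 − (-1)/11^4)^(-1) · (1 − (1)/13^4)^(-1) · (1 − (1)/17^4)^(-1) · (1 − (-1)/19^4)^(-1) · (1 − (-1)/23^4)^(-1) = 2907090265708363109850475/2939590979896221115088896.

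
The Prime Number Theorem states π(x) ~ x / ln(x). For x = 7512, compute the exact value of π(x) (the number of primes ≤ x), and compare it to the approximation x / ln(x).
π(7512) = 951;  x/ln(x) ≈ 841.75;  relative error ≈ 11.49%.

Directly count primes up to 7512: π(7512) = 951. The PNT approximation gives 7512/ln(7512) ≈ 7512/8.92426 ≈ 841.75. Relative error (π(x) − x/ln(x)) / π(x) ≈ 11.49%; the approximation is known to undercount slightly (Li(x) is a better estimate).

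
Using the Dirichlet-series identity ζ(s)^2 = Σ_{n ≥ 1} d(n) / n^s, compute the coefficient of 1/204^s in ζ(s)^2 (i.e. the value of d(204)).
d(204) = 12

ζ(s)^2 = (Σ 1/m^s)(Σ 1/k^s). The coefficient of 1/n^s in the product is the number of ordered pairs (m, k) with mk = n, which equals d(n). For n = 204, divisors are [1, 2, 3, 4, 6, 12, 17, 34, 51, 68, 102, 204], so d(204) = 12.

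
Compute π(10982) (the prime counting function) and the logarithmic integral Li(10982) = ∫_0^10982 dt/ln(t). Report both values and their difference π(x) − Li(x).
π(10982) = 1333;  Li(10982) ≈ 1352.21;  π(x) − Li(x) ≈ -19.21.

Direct count of primes ≤ 10982 gives π(10982) = 1333. Numerical evaluation of the logarithmic integral gives Li(10982) ≈ 1352.21. The difference π(x) − Li(x) ≈ -19.21 is typically negative for small/moderate x (Li(x) overestimates), though Littlewood's theorem shows this sign changes infinitely often.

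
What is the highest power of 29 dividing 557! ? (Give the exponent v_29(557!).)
v_29(557!) = 19

Legendre's formula: v_p(n!) = Σ_{k ≥ 1} ⌊n / p^k⌋. For p = 29, n = 557, the terms are:
  ⌊557/29^1⌋ = ⌊557/29⌋ = 19
(the next term ⌊557/29^2⌋ = 0, terminating the sum). Summing: v_29(557!) = 19 = 19.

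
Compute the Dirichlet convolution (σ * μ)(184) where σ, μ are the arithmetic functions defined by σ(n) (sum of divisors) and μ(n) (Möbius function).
(σ * μ)(184) = 184

Divisors of 184: [1, 2, 4, 8, 23, 46, 92, 184]. For each d | 184:
  d = 1: σ(1) · μ(184/1) = 1 · 0 = 0
  d = 2: σ(2) · μ(184/2) = 3 · 0 = 0
  d = 4: σ(4) · μ(184/4) = 7 · 1 = 7
  d = 8: σ(8) · μ(184/8) = 15 · -1 = -15
  d = 23: σ(23) · μ(184/23) = 24 · 0 = 0
  d = 46: σ(46) · μ(184/46) = 72 · 0 = 0
  d = 92: σ(92) · μ(184/92) = 168 · -1 = -168
  d = 184: σ(184) · μ(184/184) = 360 · 1 = 360
Summing: (σ * μ)(184) = 0 + 0 + 7 + -15 + 0 + 0 + -168 + 360 = 184.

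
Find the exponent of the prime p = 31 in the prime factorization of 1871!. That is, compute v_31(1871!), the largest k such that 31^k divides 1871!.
v_31(1871!) = 61

Legendre's formula: v_p(n!) = Σ_{k ≥ 1} ⌊n / p^k⌋. For p = 31, n = 1871, the terms are:
  ⌊1871/31^1⌋ = ⌊1871/31⌋ = 60
  ⌊1871/31^2⌋ = ⌊1871/961⌋ = 1
(the next term ⌊1871/31^3⌋ = 0, terminating the sum). Summing: v_31(1871!) = 60 + 1 = 61.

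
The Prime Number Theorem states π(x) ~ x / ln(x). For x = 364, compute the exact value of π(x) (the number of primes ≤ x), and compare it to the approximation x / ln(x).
π(364) = 72;  x/ln(x) ≈ 61.72;  relative error ≈ 14.27%.

Directly count primes up to 364: π(364) = 72. The PNT approximation gives 364/ln(364) ≈ 364/5.89715 ≈ 61.72. Relative error (π(x) − x/ln(x)) / π(x) ≈ 14.27%; the approximation is known to undercount slightly (Li(x) is a better estimate).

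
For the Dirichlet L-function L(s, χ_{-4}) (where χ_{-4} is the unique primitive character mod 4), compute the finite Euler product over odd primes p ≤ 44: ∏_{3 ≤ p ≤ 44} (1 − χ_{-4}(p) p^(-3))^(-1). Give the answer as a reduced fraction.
∏ = 53382899586415799670070183783895/55093305095879233542015487574016

The odd primes p ≤ 44 are [3, 5, 7, 11, 13, 17, 19, 23, 29, 31, 37, 41, 43]. For each, χ(p) = 1 if p ≡ 1 mod 4, χ(p) = −1 if p ≡ 3 mod 4. Taking (1 − χ(p)/p^3)^(-1) = p^3/(p^3 − χ(p)): (1 − (-1)/3^3)^(-1) · (1 − (1)/5^3)^(-1) · (1 − (-1)/7^3)^(-1) · (1 − (-1)/11^3)^(-1) · (1 − (1)/13^3)^(-1) · (1 − (1)/17^3)^(-1) · (1 − (-1)/19^3)^(-1) · (1 − (-1)/23^3)^(-1) · (1 − (1)/29^3)^(-1) · (1 − (-1)/31^3)^(-1) · (1 − (1)/37^3)^(-1) · (1 − (1)/41^3)^(-1) · (1 − (-1)/43^3)^(-1) = 53382899586415799670070183783895/55093305095879233542015487574016.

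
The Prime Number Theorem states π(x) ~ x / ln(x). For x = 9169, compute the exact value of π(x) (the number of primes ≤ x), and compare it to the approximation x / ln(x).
π(9169) = 1136;  x/ln(x) ≈ 1004.98;  relative error ≈ 11.53%.

Directly count primes up to 9169: π(9169) = 1136. The PNT approximation gives 9169/ln(9169) ≈ 9169/9.12358 ≈ 1004.98. Relative error (π(x) − x/ln(x)) / π(x) ≈ 11.53%; the approximation is known to undercount slightly (Li(x) is a better estimate).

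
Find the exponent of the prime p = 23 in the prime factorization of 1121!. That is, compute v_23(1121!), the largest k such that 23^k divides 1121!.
v_23(1121!) = 50

Legendre's formula: v_p(n!) = Σ_{k ≥ 1} ⌊n / p^k⌋. For p = 23, n = 1121, the terms are:
  ⌊1121/23^1⌋ = ⌊1121/23⌋ = 48
  ⌊1121/23^2⌋ = ⌊1121/529⌋ = 2
(the next term ⌊1121/23^3⌋ = 0, terminating the sum). Summing: v_23(1121!) = 48 + 2 = 50.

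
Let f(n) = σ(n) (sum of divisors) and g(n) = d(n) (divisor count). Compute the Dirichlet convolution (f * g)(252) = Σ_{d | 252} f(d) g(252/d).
(σ * d)(252) = 3840

Divisors of 252: [1, 2, 3, 4, 6, 7, 9, 12, 14, 18, 21, 28, 36, 42, 63, 84, 126, 252]. For each d | 252:
  d = 1: σ(1) · d(252/1) = 1 · 18 = 18
  d = 2: σ(2) · d(252/2) = 3 · 12 = 36
  d = 3: σ(3) · d(252/3) = 4 · 12 = 48
  d = 4: σ(4) · d(252/4) = 7 · 6 = 42
  d = 6: σ(6) · d(252/6) = 12 · 8 = 96
  d = 7: σ(7) · d(252/7) = 8 · 9 = 72
  d = 9: σ(9) · d(252/9) = 13 · 6 = 78
  d = 12: σ(12) · d(252/12) = 28 · 4 = 112
  d = 14: σ(14) · d(252/14) = 24 · 6 = 144
  d = 18: σ(18) · d(252/18) = 39 · 4 = 156
  d = 21: σ(21) · d(252/21) = 32 · 6 = 192
  d = 28: σ(28) · d(252/28) = 56 · 3 = 168
  d = 36: σ(36) · d(252/36) = 91 · 2 = 182
  d = 42: σ(42) · d(252/42) = 96 · 4 = 384
  d = 63: σ(63) · d(252/63) = 104 · 3 = 312
  d = 84: σ(84) · d(252/84) = 224 · 2 = 448
  d = 126: σ(126) · d(252/126) = 312 · 2 = 624
  d = 252: σ(252) · d(252/252) = 728 · 1 = 728
Summing: (σ * d)(252) = 18 + 36 + 48 + 42 + 96 + 72 + 78 + 112 + 144 + 156 + 192 + 168 + 182 + 384 + 312 + 448 + 624 + 728 = 3840.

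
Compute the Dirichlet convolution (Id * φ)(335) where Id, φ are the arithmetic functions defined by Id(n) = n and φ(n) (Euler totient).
(Id * φ)(335) = 1197

Divisors of 335: [1, 5, 67, 335]. For each d | 335:
  d = 1: Id(1) · φ(335/1) = 1 · 264 = 264
  d = 5: Id(5) · φ(335/5) = 5 · 66 = 330
  d = 67: Id(67) · φ(335/67) = 67 · 4 = 268
  d = 335: Id(335) · φ(335/335) = 335 · 1 = 335
Summing: (Id * φ)(335) = 264 + 330 + 268 + 335 = 1197.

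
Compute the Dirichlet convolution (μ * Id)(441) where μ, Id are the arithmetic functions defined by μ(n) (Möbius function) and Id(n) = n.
(μ * Id)(441) = 252

Divisors of 441: [1, 3, 7, 9, 21, 49, 63, 147, 441]. For each d | 441:
  d = 1: μ(1) · Id(441/1) = 1 · 441 = 441
  d = 3: μ(3) · Id(441/3) = -1 · 147 = -147
  d = 7: μ(7) · Id(441/7) = -1 · 63 = -63
  d = 9: μ(9) · Id(441/9) = 0 · 49 = 0
  d = 21: μ(21) · Id(441/21) = 1 · 21 = 21
  d = 49: μ(49) · Id(441/49) = 0 · 9 = 0
  d = 63: μ(63) · Id(441/63) = 0 · 7 = 0
  d = 147: μ(147) · Id(441/147) = 0 · 3 = 0
  d = 441: μ(441) · Id(441/441) = 0 · 1 = 0
Summing: (μ * Id)(441) = 441 + -147 + -63 + 0 + 21 + 0 + 0 + 0 + 0 = 252.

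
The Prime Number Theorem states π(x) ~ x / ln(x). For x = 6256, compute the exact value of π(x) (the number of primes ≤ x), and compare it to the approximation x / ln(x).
π(6256) = 812;  x/ln(x) ≈ 715.68;  relative error ≈ 11.86%.

Directly count primes up to 6256: π(6256) = 812. The PNT approximation gives 6256/ln(6256) ≈ 6256/8.74130 ≈ 715.68. Relative error (π(x) − x/ln(x)) / π(x) ≈ 11.86%; the approximation is known to undercount slightly (Li(x) is a better estimate).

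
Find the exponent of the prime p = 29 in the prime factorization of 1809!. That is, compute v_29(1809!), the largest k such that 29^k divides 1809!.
v_29(1809!) = 64

Legendre's formula: v_p(n!) = Σ_{k ≥ 1} ⌊n / p^k⌋. For p = 29, n = 1809, the terms are:
  ⌊1809/29^1⌋ = ⌊1809/29⌋ = 62
  ⌊1809/29^2⌋ = ⌊1809/841⌋ = 2
(the next term ⌊1809/29^3⌋ = 0, terminating the sum). Summing: v_29(1809!) = 62 + 2 = 64.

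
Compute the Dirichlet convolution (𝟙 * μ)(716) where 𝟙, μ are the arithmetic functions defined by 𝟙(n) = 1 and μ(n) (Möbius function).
(𝟙 * μ)(716) = 0

Divisors of 716: [1, 2, 4, 179, 358, 716]. For each d | 716:
  d = 1: 𝟙(1) · μ(716/1) = 1 · 0 = 0
  d = 2: 𝟙(2) · μ(716/2) = 1 · 1 = 1
  d = 4: 𝟙(4) · μ(716/4) = 1 · -1 = -1
  d = 179: 𝟙(179) · μ(716/179) = 1 · 0 = 0
  d = 358: 𝟙(358) · μ(716/358) = 1 · -1 = -1
  d = 716: 𝟙(716) · μ(716/716) = 1 · 1 = 1
Summing: (𝟙 * μ)(716) = 0 + 1 + -1 + 0 + -1 + 1 = 0.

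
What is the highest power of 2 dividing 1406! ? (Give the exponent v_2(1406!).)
v_2(1406!) = 1398

Legendre's formula: v_p(n!) = Σ_{k ≥ 1} ⌊n / p^k⌋. For p = 2, n = 1406, the terms are:
  ⌊1406/2^1⌋ = ⌊1406/2⌋ = 703
  ⌊1406/2^2⌋ = ⌊1406/4⌋ = 351
  ⌊1406/2^3⌋ = ⌊1406/8⌋ = 175
  ⌊1406/2^4⌋ = ⌊1406/16⌋ = 87
  ⌊1406/2^5⌋ = ⌊1406/32⌋ = 43
  ⌊1406/2^6⌋ = ⌊1406/64⌋ = 21
  ⌊1406/2^7⌋ = ⌊1406/128⌋ = 10
  ⌊1406/2^8⌋ = ⌊1406/256⌋ = 5
  ⌊1406/2^9⌋ = ⌊1406/512⌋ = 2
  ⌊1406/2^10⌋ = ⌊1406/1024⌋ = 1
(the next term ⌊1406/2^11⌋ = 0, terminating the sum). Summing: v_2(1406!) = 703 + 351 + 175 + 87 + 43 + 21 + 10 + 5 + 2 + 1 = 1398.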